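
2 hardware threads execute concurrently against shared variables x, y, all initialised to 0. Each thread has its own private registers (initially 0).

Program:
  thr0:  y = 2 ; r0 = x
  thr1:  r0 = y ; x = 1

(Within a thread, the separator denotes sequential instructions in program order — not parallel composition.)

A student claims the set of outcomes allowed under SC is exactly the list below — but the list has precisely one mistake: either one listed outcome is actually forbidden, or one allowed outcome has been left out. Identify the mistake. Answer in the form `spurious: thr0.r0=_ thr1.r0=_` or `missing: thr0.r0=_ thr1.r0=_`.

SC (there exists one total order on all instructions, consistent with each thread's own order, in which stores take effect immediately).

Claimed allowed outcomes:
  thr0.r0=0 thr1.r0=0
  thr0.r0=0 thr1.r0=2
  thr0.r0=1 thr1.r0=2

outcome vector order: (thr0.r0,thr1.r0)
SC (4): 0/0 0/2 1/0 1/2
SC∖claimed = {1/0}

missing: thr0.r0=1 thr1.r0=0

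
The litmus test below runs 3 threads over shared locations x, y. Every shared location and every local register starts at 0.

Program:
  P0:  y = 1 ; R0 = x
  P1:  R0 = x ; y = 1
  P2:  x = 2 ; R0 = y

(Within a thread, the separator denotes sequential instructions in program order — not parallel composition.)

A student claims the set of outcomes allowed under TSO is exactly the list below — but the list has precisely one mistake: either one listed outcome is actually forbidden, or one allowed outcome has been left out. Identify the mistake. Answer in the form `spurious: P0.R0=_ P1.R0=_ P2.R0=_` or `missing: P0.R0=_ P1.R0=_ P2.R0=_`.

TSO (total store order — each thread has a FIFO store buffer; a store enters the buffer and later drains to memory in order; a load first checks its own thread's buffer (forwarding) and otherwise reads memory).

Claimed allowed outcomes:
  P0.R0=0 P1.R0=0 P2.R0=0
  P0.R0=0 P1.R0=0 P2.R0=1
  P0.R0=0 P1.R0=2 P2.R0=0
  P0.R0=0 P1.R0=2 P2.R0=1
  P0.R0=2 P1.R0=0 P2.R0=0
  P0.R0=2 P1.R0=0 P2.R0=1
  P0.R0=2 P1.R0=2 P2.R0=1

outcome vector order: (P0.R0,P1.R0,P2.R0)
under TSO → (0,0,0), (0,0,1), (0,2,0), (0,2,1), (2,0,0), (2,0,1), (2,2,0), (2,2,1)
TSO∖claimed = {(2,2,0)}

missing: P0.R0=2 P1.R0=2 P2.R0=0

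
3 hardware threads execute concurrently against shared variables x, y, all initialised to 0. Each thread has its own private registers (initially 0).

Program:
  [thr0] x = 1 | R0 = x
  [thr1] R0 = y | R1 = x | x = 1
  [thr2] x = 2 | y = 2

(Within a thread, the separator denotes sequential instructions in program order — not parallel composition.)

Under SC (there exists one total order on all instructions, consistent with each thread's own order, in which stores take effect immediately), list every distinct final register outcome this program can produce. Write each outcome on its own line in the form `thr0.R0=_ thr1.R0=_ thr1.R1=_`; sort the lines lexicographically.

outcome vector order: (thr0.R0,thr1.R0,thr1.R1)
|SC outcomes| = 9

thr0.R0=1 thr1.R0=0 thr1.R1=0
thr0.R0=1 thr1.R0=0 thr1.R1=1
thr0.R0=1 thr1.R0=0 thr1.R1=2
thr0.R0=1 thr1.R0=2 thr1.R1=1
thr0.R0=1 thr1.R0=2 thr1.R1=2
thr0.R0=2 thr1.R0=0 thr1.R1=0
thr0.R0=2 thr1.R0=0 thr1.R1=1
thr0.R0=2 thr1.R0=0 thr1.R1=2
thr0.R0=2 thr1.R0=2 thr1.R1=2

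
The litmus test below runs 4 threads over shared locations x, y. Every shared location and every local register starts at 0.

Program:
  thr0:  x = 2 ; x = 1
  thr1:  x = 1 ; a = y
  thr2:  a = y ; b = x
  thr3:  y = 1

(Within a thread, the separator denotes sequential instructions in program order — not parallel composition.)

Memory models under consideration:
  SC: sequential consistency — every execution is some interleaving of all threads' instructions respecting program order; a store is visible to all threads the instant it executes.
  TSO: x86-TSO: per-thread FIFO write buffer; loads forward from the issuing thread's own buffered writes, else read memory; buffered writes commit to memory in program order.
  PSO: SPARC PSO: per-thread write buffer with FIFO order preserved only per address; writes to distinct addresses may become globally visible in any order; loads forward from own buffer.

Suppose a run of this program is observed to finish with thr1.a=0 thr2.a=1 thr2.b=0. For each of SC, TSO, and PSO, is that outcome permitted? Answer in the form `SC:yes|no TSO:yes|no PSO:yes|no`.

SC:no TSO:yes PSO:yes

outcome vector order: (thr1.a,thr2.a,thr2.b)
SC (11): 000 001 002 011 012 100 101 102 110 111 112
TSO (12): 000 001 002 010 011 012 100 101 102 110 111 112
PSO (12): 000 001 002 010 011 012 100 101 102 110 111 112
target 010 ∈ {TSO,PSO}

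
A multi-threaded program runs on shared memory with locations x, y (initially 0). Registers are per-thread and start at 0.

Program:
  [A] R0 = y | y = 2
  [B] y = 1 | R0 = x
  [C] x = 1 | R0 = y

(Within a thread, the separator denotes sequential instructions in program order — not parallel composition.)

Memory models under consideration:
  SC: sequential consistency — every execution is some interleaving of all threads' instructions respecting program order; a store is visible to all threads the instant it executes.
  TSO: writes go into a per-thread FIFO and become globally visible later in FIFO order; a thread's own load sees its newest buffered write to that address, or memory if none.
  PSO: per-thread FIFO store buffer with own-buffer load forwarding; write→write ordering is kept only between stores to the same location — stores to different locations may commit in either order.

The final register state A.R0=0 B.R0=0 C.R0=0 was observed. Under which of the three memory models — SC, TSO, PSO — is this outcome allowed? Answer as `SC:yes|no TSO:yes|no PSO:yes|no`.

SC:no TSO:yes PSO:yes

outcome vector order: (A.R0,B.R0,C.R0)
SC (10): 0/0/1; 0/0/2; 0/1/0; 0/1/1; 0/1/2; 1/0/1; 1/0/2; 1/1/0; 1/1/1; 1/1/2
TSO (12): 0/0/0; 0/0/1; 0/0/2; 0/1/0; 0/1/1; 0/1/2; 1/0/0; 1/0/1; 1/0/2; 1/1/0; 1/1/1; 1/1/2
PSO (12): 0/0/0; 0/0/1; 0/0/2; 0/1/0; 0/1/1; 0/1/2; 1/0/0; 1/0/1; 1/0/2; 1/1/0; 1/1/1; 1/1/2
target 0/0/0 ∈ {TSO,PSO}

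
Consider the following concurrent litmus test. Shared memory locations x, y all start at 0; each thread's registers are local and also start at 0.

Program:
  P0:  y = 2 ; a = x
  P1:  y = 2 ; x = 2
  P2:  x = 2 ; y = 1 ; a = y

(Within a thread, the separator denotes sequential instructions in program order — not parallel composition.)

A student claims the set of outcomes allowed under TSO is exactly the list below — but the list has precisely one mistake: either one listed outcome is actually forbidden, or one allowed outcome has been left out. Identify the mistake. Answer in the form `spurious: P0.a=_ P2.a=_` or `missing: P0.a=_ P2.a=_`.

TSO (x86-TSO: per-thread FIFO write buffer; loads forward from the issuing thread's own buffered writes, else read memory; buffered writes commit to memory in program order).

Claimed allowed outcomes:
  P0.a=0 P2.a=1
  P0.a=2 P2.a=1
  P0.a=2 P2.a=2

missing: P0.a=0 P2.a=2

outcome vector order: (P0.a,P2.a)
[TSO] allowed = {(0,1), (0,2), (2,1), (2,2)}
TSO∖claimed = {(0,2)}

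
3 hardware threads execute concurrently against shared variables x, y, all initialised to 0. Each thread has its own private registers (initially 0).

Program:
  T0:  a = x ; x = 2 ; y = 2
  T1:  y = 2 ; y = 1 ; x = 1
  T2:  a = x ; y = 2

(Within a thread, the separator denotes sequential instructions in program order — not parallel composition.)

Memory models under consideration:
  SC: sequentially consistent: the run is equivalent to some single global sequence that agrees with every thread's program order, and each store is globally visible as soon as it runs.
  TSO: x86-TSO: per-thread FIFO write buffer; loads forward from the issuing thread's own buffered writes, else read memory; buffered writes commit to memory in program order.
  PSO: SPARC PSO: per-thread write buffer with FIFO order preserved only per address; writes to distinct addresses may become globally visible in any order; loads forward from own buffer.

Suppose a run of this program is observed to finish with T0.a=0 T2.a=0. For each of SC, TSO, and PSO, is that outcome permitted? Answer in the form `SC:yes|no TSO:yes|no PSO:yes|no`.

outcome vector order: (T0.a,T2.a)
under SC → 0/0; 0/1; 0/2; 1/0; 1/1; 1/2
under TSO → 0/0; 0/1; 0/2; 1/0; 1/1; 1/2
under PSO → 0/0; 0/1; 0/2; 1/0; 1/1; 1/2
target 0/0 ∈ {SC,TSO,PSO}

SC:yes TSO:yes PSO:yes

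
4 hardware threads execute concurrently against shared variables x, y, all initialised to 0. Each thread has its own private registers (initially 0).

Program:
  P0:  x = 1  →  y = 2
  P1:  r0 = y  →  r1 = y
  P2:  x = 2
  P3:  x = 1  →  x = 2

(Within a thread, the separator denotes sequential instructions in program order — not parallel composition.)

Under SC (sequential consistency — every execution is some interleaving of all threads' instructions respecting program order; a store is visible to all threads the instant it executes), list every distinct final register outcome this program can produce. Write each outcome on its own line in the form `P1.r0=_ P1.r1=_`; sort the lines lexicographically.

outcome vector order: (P1.r0,P1.r1)
|SC outcomes| = 3

P1.r0=0 P1.r1=0
P1.r0=0 P1.r1=2
P1.r0=2 P1.r1=2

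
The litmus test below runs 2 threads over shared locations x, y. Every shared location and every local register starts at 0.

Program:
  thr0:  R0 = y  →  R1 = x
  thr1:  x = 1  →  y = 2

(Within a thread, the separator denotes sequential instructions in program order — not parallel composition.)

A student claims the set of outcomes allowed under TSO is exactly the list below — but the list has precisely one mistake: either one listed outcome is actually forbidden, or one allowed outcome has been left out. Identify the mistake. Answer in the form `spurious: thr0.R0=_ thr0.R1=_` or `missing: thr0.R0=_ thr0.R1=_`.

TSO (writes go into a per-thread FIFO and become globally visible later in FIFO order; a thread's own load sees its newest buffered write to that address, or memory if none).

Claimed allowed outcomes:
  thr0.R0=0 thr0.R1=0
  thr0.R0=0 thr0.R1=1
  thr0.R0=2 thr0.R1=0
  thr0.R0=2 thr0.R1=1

spurious: thr0.R0=2 thr0.R1=0

outcome vector order: (thr0.R0,thr0.R1)
TSO: 3 outcomes — {0/0 0/1 2/1}
claimed∖TSO = {2/0}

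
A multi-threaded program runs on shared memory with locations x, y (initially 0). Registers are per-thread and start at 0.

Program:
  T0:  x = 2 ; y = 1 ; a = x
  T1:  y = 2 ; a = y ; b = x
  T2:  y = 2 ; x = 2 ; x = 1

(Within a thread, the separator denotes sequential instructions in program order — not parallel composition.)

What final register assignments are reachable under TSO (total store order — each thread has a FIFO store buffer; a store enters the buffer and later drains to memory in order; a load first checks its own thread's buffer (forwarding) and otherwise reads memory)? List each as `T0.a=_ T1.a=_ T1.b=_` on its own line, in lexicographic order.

T0.a=1 T1.a=1 T1.b=1
T0.a=1 T1.a=1 T1.b=2
T0.a=1 T1.a=2 T1.b=0
T0.a=1 T1.a=2 T1.b=1
T0.a=1 T1.a=2 T1.b=2
T0.a=2 T1.a=1 T1.b=1
T0.a=2 T1.a=1 T1.b=2
T0.a=2 T1.a=2 T1.b=0
T0.a=2 T1.a=2 T1.b=1
T0.a=2 T1.a=2 T1.b=2

outcome vector order: (T0.a,T1.a,T1.b)
|TSO outcomes| = 10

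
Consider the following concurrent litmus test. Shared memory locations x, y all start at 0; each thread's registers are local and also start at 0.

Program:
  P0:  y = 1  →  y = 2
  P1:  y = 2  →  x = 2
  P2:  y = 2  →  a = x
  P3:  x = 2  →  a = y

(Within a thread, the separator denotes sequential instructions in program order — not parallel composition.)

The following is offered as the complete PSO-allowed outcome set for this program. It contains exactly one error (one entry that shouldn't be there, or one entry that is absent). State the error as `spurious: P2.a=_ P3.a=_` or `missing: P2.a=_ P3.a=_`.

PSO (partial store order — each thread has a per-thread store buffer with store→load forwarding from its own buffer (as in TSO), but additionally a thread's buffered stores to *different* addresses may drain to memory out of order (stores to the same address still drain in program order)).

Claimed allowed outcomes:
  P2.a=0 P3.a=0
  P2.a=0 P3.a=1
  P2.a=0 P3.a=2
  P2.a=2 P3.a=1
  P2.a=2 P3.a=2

missing: P2.a=2 P3.a=0

outcome vector order: (P2.a,P3.a)
PSO (6): 00; 01; 02; 20; 21; 22
PSO∖claimed = {20}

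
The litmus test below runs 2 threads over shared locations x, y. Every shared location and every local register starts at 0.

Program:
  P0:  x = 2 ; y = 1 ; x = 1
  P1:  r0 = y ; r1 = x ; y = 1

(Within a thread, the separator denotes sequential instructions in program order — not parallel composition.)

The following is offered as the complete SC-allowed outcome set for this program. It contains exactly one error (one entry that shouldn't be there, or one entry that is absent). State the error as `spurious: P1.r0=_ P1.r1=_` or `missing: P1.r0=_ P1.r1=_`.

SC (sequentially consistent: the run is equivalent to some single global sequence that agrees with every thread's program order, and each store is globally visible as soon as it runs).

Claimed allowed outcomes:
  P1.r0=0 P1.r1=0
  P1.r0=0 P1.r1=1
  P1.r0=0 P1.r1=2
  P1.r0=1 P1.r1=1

missing: P1.r0=1 P1.r1=2

outcome vector order: (P1.r0,P1.r1)
SC: 5 outcomes — {<0 0>; <0 1>; <0 2>; <1 1>; <1 2>}
SC∖claimed = {<1 2>}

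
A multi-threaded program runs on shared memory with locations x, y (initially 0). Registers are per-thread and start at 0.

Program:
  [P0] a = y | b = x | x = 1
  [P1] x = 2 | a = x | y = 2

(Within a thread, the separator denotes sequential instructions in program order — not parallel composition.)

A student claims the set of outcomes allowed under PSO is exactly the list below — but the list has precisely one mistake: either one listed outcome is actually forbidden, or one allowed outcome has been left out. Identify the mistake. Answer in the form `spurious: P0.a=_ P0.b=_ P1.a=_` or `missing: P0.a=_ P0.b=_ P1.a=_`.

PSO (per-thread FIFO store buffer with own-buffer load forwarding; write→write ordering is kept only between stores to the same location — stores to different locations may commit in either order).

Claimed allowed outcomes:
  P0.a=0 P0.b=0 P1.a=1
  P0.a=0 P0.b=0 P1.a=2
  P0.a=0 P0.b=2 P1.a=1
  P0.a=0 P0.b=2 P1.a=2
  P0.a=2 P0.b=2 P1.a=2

missing: P0.a=2 P0.b=0 P1.a=2

outcome vector order: (P0.a,P0.b,P1.a)
PSO (6): <0 0 1>; <0 0 2>; <0 2 1>; <0 2 2>; <2 0 2>; <2 2 2>
PSO∖claimed = {<2 0 2>}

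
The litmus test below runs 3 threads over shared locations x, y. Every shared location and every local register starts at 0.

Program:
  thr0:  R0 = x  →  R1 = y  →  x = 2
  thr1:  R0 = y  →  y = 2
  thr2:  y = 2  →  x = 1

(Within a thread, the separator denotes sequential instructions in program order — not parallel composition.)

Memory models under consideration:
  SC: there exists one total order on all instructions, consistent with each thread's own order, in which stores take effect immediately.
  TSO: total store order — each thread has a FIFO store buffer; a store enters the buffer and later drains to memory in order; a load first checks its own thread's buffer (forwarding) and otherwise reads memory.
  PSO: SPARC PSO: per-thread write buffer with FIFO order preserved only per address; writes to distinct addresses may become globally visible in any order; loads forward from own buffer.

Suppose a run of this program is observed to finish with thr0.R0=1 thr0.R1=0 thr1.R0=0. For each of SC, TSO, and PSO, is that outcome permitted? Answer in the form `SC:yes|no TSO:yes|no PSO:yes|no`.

SC:no TSO:no PSO:yes

outcome vector order: (thr0.R0,thr0.R1,thr1.R0)
under SC → 000, 002, 020, 022, 120, 122
under TSO → 000, 002, 020, 022, 120, 122
under PSO → 000, 002, 020, 022, 100, 102, 120, 122
target 100 ∈ {PSO}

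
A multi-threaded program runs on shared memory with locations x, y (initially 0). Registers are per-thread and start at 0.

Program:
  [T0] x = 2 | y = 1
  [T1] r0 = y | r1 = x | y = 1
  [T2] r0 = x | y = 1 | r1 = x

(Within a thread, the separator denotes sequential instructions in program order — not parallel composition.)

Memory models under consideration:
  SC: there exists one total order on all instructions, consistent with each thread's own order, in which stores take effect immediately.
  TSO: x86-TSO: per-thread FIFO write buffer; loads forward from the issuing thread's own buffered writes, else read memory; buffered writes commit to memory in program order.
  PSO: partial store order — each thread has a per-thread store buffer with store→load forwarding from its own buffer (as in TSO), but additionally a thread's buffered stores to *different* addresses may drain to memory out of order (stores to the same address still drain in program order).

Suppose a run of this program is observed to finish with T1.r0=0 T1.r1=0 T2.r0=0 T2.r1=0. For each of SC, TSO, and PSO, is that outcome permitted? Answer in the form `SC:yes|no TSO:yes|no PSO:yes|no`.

outcome vector order: (T1.r0,T1.r1,T2.r0,T2.r1)
under SC → 0/0/0/0, 0/0/0/2, 0/0/2/2, 0/2/0/0, 0/2/0/2, 0/2/2/2, 1/0/0/0, 1/0/0/2, 1/2/0/0, 1/2/0/2, 1/2/2/2
under TSO → 0/0/0/0, 0/0/0/2, 0/0/2/2, 0/2/0/0, 0/2/0/2, 0/2/2/2, 1/0/0/0, 1/0/0/2, 1/2/0/0, 1/2/0/2, 1/2/2/2
under PSO → 0/0/0/0, 0/0/0/2, 0/0/2/2, 0/2/0/0, 0/2/0/2, 0/2/2/2, 1/0/0/0, 1/0/0/2, 1/0/2/2, 1/2/0/0, 1/2/0/2, 1/2/2/2
target 0/0/0/0 ∈ {SC,TSO,PSO}

SC:yes TSO:yes PSO:yes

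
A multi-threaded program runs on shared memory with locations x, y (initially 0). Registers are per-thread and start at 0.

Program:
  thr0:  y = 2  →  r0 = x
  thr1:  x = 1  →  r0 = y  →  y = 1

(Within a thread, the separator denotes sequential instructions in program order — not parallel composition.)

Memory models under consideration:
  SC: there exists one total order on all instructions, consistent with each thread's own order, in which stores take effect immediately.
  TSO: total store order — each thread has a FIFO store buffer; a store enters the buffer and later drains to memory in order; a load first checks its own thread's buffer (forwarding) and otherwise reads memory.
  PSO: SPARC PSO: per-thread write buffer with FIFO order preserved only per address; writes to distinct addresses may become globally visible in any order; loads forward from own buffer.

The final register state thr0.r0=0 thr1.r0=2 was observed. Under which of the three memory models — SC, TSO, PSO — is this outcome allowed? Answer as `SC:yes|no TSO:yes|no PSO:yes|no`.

outcome vector order: (thr0.r0,thr1.r0)
SC (3): 0/2 1/0 1/2
TSO (4): 0/0 0/2 1/0 1/2
PSO (4): 0/0 0/2 1/0 1/2
target 0/2 ∈ {SC,TSO,PSO}

SC:yes TSO:yes PSO:yes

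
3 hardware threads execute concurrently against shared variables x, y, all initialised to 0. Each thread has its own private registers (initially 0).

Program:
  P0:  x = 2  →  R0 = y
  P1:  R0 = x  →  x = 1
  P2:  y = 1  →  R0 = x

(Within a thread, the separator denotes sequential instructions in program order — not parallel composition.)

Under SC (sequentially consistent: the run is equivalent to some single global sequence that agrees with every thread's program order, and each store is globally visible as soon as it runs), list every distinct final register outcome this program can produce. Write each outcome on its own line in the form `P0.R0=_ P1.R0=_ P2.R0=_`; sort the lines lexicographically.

outcome vector order: (P0.R0,P1.R0,P2.R0)
|SC outcomes| = 10

P0.R0=0 P1.R0=0 P2.R0=1
P0.R0=0 P1.R0=0 P2.R0=2
P0.R0=0 P1.R0=2 P2.R0=1
P0.R0=0 P1.R0=2 P2.R0=2
P0.R0=1 P1.R0=0 P2.R0=0
P0.R0=1 P1.R0=0 P2.R0=1
P0.R0=1 P1.R0=0 P2.R0=2
P0.R0=1 P1.R0=2 P2.R0=0
P0.R0=1 P1.R0=2 P2.R0=1
P0.R0=1 P1.R0=2 P2.R0=2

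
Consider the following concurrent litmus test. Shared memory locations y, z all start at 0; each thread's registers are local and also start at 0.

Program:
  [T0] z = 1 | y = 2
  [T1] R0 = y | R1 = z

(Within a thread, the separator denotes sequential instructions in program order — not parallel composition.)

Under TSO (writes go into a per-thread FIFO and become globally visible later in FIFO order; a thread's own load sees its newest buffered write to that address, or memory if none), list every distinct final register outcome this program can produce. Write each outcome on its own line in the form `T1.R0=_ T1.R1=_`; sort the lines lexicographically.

T1.R0=0 T1.R1=0
T1.R0=0 T1.R1=1
T1.R0=2 T1.R1=1

outcome vector order: (T1.R0,T1.R1)
|TSO outcomes| = 3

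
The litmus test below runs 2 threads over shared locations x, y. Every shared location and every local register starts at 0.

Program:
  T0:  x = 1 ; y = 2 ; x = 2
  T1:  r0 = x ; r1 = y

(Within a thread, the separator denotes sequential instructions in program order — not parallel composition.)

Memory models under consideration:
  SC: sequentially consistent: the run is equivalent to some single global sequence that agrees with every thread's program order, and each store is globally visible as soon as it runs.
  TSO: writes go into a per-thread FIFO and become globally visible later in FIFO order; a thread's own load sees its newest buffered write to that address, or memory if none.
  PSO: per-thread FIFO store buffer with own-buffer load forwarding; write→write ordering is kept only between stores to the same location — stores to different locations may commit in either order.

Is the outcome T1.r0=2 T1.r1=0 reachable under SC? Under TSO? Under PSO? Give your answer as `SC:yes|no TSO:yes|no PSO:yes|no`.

SC:no TSO:no PSO:yes

outcome vector order: (T1.r0,T1.r1)
SC (5): (0,0), (0,2), (1,0), (1,2), (2,2)
TSO (5): (0,0), (0,2), (1,0), (1,2), (2,2)
PSO (6): (0,0), (0,2), (1,0), (1,2), (2,0), (2,2)
target (2,0) ∈ {PSO}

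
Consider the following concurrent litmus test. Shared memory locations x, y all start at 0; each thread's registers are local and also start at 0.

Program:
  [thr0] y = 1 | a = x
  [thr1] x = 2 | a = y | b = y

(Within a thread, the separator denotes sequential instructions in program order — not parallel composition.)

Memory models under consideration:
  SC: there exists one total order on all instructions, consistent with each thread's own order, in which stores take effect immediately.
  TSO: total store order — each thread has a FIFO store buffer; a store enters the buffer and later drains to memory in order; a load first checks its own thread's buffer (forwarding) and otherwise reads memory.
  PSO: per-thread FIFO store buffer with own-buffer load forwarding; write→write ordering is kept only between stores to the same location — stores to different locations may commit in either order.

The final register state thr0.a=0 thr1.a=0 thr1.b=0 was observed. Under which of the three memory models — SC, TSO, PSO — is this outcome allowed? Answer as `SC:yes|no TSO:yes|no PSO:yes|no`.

SC:no TSO:yes PSO:yes

outcome vector order: (thr0.a,thr1.a,thr1.b)
under SC → 0/1/1; 2/0/0; 2/0/1; 2/1/1
under TSO → 0/0/0; 0/0/1; 0/1/1; 2/0/0; 2/0/1; 2/1/1
under PSO → 0/0/0; 0/0/1; 0/1/1; 2/0/0; 2/0/1; 2/1/1
target 0/0/0 ∈ {TSO,PSO}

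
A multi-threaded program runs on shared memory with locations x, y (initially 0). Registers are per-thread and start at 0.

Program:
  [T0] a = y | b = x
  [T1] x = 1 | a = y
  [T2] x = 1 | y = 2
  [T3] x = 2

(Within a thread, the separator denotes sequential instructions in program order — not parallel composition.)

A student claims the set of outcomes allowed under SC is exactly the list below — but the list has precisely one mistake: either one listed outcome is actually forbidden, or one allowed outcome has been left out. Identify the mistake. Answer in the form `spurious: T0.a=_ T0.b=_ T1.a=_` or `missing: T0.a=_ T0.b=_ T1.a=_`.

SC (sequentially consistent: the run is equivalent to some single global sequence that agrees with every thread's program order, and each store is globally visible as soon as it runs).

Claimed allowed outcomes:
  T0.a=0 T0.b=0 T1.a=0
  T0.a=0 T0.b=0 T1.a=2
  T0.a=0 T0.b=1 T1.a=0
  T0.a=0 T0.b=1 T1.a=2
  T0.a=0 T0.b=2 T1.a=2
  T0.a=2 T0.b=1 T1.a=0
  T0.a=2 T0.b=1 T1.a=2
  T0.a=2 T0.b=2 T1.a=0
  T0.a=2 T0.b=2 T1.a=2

outcome vector order: (T0.a,T0.b,T1.a)
SC (10): (0,0,0), (0,0,2), (0,1,0), (0,1,2), (0,2,0), (0,2,2), (2,1,0), (2,1,2), (2,2,0), (2,2,2)
SC∖claimed = {(0,2,0)}

missing: T0.a=0 T0.b=2 T1.a=0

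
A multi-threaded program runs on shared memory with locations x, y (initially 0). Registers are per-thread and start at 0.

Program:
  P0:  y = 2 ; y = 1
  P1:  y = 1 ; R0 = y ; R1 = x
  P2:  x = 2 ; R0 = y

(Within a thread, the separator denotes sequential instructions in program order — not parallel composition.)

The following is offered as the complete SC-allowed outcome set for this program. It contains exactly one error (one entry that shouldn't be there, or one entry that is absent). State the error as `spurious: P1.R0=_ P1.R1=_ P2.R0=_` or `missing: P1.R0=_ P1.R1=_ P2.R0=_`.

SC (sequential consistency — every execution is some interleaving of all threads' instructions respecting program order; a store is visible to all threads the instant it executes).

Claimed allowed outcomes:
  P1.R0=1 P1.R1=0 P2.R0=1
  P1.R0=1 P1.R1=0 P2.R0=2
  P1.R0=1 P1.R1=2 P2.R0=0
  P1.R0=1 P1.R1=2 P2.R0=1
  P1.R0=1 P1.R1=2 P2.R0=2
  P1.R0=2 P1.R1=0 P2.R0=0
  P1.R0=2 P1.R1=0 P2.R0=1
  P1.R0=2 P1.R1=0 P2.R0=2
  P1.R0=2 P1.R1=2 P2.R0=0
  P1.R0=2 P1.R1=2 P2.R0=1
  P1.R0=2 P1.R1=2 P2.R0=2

spurious: P1.R0=2 P1.R1=0 P2.R0=0

outcome vector order: (P1.R0,P1.R1,P2.R0)
SC (10): 101; 102; 120; 121; 122; 201; 202; 220; 221; 222
claimed∖SC = {200}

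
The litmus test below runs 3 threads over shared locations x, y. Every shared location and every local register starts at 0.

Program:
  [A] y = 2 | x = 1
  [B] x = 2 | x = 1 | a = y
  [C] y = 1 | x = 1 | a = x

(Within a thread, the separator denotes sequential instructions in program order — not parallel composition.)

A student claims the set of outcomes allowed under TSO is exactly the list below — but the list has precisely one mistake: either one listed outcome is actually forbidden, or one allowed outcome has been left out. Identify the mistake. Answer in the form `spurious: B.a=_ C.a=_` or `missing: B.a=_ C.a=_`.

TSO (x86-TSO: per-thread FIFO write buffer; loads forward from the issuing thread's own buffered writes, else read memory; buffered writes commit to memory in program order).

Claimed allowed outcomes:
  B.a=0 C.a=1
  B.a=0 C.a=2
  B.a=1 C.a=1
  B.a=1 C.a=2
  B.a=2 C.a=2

outcome vector order: (B.a,C.a)
under TSO → 0/1 0/2 1/1 1/2 2/1 2/2
TSO∖claimed = {2/1}

missing: B.a=2 C.a=1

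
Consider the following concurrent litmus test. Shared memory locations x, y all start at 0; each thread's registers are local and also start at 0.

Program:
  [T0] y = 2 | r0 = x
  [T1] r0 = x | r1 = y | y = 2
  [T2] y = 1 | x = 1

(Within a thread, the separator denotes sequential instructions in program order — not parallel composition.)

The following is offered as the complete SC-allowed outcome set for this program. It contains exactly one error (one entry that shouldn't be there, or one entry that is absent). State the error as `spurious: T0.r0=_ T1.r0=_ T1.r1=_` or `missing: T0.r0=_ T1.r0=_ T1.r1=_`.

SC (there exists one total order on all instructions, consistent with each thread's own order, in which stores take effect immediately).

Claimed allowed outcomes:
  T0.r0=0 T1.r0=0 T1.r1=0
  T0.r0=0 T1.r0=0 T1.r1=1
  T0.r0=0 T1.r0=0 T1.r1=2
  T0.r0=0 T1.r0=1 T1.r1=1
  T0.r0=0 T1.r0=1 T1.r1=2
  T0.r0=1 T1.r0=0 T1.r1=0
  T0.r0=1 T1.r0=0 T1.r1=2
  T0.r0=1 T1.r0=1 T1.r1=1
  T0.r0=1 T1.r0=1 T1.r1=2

missing: T0.r0=1 T1.r0=0 T1.r1=1

outcome vector order: (T0.r0,T1.r0,T1.r1)
SC (10): (0,0,0); (0,0,1); (0,0,2); (0,1,1); (0,1,2); (1,0,0); (1,0,1); (1,0,2); (1,1,1); (1,1,2)
SC∖claimed = {(1,0,1)}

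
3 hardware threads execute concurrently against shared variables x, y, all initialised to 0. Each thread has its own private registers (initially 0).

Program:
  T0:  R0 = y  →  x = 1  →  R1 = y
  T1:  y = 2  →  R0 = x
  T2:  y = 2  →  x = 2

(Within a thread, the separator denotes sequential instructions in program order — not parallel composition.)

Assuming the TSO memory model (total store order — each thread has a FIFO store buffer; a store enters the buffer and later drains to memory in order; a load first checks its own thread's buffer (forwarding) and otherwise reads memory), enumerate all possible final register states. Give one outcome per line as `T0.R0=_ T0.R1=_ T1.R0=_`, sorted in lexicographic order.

T0.R0=0 T0.R1=0 T1.R0=0
T0.R0=0 T0.R1=0 T1.R0=1
T0.R0=0 T0.R1=0 T1.R0=2
T0.R0=0 T0.R1=2 T1.R0=0
T0.R0=0 T0.R1=2 T1.R0=1
T0.R0=0 T0.R1=2 T1.R0=2
T0.R0=2 T0.R1=2 T1.R0=0
T0.R0=2 T0.R1=2 T1.R0=1
T0.R0=2 T0.R1=2 T1.R0=2

outcome vector order: (T0.R0,T0.R1,T1.R0)
|TSO outcomes| = 9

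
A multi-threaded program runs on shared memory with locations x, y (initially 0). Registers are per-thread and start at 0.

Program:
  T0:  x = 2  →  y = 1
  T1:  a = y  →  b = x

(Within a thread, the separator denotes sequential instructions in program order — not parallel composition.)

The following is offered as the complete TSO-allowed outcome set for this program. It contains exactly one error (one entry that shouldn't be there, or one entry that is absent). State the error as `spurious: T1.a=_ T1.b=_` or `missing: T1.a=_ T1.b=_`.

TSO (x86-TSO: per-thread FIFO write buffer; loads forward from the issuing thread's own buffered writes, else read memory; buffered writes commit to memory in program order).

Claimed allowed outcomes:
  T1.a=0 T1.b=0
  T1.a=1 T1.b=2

outcome vector order: (T1.a,T1.b)
TSO: 3 outcomes — {0/0, 0/2, 1/2}
TSO∖claimed = {0/2}

missing: T1.a=0 T1.b=2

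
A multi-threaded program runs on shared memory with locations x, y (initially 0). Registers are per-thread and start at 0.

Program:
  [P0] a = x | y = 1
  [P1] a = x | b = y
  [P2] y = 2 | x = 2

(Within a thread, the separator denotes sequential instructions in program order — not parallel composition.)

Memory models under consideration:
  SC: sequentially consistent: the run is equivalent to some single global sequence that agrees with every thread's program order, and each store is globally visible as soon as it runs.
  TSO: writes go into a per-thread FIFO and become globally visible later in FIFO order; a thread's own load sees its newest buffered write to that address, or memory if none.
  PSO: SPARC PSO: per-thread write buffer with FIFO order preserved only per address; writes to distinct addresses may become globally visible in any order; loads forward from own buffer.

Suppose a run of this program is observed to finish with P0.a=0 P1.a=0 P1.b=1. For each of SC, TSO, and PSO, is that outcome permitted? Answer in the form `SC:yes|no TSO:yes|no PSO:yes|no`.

outcome vector order: (P0.a,P1.a,P1.b)
under SC → <0 0 0>, <0 0 1>, <0 0 2>, <0 2 1>, <0 2 2>, <2 0 0>, <2 0 1>, <2 0 2>, <2 2 1>, <2 2 2>
under TSO → <0 0 0>, <0 0 1>, <0 0 2>, <0 2 1>, <0 2 2>, <2 0 0>, <2 0 1>, <2 0 2>, <2 2 1>, <2 2 2>
under PSO → <0 0 0>, <0 0 1>, <0 0 2>, <0 2 0>, <0 2 1>, <0 2 2>, <2 0 0>, <2 0 1>, <2 0 2>, <2 2 0>, <2 2 1>, <2 2 2>
target <0 0 1> ∈ {SC,TSO,PSO}

SC:yes TSO:yes PSO:yes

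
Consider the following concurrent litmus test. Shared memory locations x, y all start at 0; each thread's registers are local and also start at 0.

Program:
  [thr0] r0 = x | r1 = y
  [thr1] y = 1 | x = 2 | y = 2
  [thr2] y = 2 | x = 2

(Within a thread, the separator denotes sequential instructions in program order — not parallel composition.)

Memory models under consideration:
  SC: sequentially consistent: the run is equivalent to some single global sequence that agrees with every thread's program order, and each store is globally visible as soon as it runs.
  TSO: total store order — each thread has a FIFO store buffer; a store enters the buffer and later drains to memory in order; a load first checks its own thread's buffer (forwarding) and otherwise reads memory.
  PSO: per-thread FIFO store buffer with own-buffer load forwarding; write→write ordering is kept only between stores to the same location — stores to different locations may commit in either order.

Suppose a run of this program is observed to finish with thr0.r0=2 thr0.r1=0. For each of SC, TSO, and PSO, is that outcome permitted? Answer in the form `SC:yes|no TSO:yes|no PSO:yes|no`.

outcome vector order: (thr0.r0,thr0.r1)
under SC → 00; 01; 02; 21; 22
under TSO → 00; 01; 02; 21; 22
under PSO → 00; 01; 02; 20; 21; 22
target 20 ∈ {PSO}

SC:no TSO:no PSO:yes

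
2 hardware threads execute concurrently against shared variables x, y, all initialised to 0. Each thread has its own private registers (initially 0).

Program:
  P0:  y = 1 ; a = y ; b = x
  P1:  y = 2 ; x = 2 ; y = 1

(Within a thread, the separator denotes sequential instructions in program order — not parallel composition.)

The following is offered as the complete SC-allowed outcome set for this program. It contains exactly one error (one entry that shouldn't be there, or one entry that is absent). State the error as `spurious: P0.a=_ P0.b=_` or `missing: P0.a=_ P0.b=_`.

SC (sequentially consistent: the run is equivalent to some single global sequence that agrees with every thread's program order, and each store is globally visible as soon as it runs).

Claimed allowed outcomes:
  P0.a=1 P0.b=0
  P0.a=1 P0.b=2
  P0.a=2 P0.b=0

outcome vector order: (P0.a,P0.b)
SC (4): (1,0); (1,2); (2,0); (2,2)
SC∖claimed = {(2,2)}

missing: P0.a=2 P0.b=2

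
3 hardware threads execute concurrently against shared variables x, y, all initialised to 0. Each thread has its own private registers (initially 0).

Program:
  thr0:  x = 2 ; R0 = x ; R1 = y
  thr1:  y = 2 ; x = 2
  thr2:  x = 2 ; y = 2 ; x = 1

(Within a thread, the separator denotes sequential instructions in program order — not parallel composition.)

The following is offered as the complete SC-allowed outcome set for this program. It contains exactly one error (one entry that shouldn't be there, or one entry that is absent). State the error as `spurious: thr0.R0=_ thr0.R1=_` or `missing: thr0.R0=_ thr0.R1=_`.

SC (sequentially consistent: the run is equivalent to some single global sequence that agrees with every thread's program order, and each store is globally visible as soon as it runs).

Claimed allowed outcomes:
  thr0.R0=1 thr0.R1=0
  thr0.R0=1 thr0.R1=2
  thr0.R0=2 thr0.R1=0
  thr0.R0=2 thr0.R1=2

spurious: thr0.R0=1 thr0.R1=0

outcome vector order: (thr0.R0,thr0.R1)
under SC → 1/2, 2/0, 2/2
claimed∖SC = {1/0}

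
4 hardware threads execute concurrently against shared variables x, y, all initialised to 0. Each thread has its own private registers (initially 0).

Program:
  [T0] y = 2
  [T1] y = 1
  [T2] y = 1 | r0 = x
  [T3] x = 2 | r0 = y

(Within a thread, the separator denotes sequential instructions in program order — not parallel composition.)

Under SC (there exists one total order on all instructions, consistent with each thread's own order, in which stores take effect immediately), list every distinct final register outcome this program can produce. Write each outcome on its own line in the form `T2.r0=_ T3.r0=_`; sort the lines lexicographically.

T2.r0=0 T3.r0=1
T2.r0=0 T3.r0=2
T2.r0=2 T3.r0=0
T2.r0=2 T3.r0=1
T2.r0=2 T3.r0=2

outcome vector order: (T2.r0,T3.r0)
|SC outcomes| = 5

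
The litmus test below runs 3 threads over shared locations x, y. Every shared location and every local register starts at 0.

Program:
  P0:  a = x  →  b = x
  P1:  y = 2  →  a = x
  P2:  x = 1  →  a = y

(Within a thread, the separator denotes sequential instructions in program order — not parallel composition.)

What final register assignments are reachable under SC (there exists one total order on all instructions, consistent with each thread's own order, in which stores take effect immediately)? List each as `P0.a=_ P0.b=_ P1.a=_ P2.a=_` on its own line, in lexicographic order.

outcome vector order: (P0.a,P0.b,P1.a,P2.a)
|SC outcomes| = 9

P0.a=0 P0.b=0 P1.a=0 P2.a=2
P0.a=0 P0.b=0 P1.a=1 P2.a=0
P0.a=0 P0.b=0 P1.a=1 P2.a=2
P0.a=0 P0.b=1 P1.a=0 P2.a=2
P0.a=0 P0.b=1 P1.a=1 P2.a=0
P0.a=0 P0.b=1 P1.a=1 P2.a=2
P0.a=1 P0.b=1 P1.a=0 P2.a=2
P0.a=1 P0.b=1 P1.a=1 P2.a=0
P0.a=1 P0.b=1 P1.a=1 P2.a=2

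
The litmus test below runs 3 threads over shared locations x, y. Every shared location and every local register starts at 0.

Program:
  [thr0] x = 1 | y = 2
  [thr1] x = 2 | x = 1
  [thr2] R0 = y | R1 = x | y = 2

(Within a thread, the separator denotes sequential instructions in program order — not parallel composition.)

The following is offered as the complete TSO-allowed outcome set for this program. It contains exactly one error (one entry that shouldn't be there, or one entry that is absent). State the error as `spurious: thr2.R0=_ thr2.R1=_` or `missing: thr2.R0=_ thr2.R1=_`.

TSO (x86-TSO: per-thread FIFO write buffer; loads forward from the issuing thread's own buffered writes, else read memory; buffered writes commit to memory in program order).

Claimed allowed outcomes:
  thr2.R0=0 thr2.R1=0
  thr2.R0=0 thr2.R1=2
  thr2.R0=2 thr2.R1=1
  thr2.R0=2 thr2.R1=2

missing: thr2.R0=0 thr2.R1=1

outcome vector order: (thr2.R0,thr2.R1)
TSO: 5 outcomes — {<0 0> <0 1> <0 2> <2 1> <2 2>}
TSO∖claimed = {<0 1>}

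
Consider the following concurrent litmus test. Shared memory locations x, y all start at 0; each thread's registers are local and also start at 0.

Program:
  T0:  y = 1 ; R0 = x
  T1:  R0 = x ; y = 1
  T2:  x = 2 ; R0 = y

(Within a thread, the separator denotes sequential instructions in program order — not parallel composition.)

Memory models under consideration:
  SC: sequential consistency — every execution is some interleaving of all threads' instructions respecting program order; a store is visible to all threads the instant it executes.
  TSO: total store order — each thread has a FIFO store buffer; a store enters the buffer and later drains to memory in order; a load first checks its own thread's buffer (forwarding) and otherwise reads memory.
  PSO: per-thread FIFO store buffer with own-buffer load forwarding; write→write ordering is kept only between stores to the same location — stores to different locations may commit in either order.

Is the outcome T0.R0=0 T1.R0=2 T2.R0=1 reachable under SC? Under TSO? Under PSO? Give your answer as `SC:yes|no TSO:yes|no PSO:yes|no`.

SC:yes TSO:yes PSO:yes

outcome vector order: (T0.R0,T1.R0,T2.R0)
[SC] allowed = {(0,0,1) (0,2,1) (2,0,0) (2,0,1) (2,2,0) (2,2,1)}
[TSO] allowed = {(0,0,0) (0,0,1) (0,2,0) (0,2,1) (2,0,0) (2,0,1) (2,2,0) (2,2,1)}
[PSO] allowed = {(0,0,0) (0,0,1) (0,2,0) (0,2,1) (2,0,0) (2,0,1) (2,2,0) (2,2,1)}
target (0,2,1) ∈ {SC,TSO,PSO}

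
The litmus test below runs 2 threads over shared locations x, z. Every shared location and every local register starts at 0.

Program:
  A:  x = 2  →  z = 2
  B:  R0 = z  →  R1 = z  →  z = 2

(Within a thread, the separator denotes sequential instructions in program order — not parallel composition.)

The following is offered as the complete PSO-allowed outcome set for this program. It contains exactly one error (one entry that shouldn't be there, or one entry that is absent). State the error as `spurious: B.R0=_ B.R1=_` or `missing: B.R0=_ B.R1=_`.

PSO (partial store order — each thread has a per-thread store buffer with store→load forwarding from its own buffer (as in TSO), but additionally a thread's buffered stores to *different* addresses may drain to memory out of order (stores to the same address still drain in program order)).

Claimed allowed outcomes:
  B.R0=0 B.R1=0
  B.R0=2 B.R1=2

outcome vector order: (B.R0,B.R1)
PSO: 3 outcomes — {00 02 22}
PSO∖claimed = {02}

missing: B.R0=0 B.R1=2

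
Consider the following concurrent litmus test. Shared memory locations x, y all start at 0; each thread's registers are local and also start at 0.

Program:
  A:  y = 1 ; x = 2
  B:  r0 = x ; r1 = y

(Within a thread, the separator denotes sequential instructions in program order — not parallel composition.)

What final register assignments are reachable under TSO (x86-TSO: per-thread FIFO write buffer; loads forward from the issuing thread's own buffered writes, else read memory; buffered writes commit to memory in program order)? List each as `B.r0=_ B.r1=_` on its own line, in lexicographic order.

B.r0=0 B.r1=0
B.r0=0 B.r1=1
B.r0=2 B.r1=1

outcome vector order: (B.r0,B.r1)
|TSO outcomes| = 3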